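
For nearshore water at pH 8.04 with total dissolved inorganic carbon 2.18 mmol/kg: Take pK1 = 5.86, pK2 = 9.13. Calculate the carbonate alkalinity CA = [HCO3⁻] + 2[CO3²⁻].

CA = [HCO3⁻] + 2[CO3²⁻] = (α₁ + 2α₂)·DIC
At pH 8.04: [H⁺]/K1 = 10^-2.18 = 0.0066069, K2/[H⁺] = 10^-1.09 = 0.081283
α₁ = 1/(1 + 0.0066069 + 0.081283) = 1/1.0879 = 0.9192; α₂ = α₁·K2/[H⁺] = 0.07472
α₁ + 2α₂ = 1.0686
CA = 1.0686 × 2.18 = 2.33 mmol/kg

CA = 2.33 mmol/kg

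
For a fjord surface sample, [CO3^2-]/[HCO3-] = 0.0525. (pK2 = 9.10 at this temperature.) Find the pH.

pH = 7.82

From K2 = [H⁺][CO3^2-]/[HCO3-]:  pH = pK2 + log₁₀([CO3^2-]/[HCO3-])
log₁₀(0.0525) = -1.280
pH = 9.10 + (-1.280) = 7.82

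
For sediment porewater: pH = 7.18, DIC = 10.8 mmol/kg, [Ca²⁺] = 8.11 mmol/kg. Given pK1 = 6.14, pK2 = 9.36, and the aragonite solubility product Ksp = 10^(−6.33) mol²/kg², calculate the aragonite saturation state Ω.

α₂ = 1 / (1 + [H⁺]/K2 + [H⁺]²/(K1K2)) = 1 / (1 + 10^+2.18 + 10^+1.14)
   = 1 / (1 + 151.36 + 13.804) = 1/166.16 = 0.006018
[CO3²⁻] = α₂ × DIC = 0.006018 × 10.8 = 0.06500 mmol/kg
Ksp = 10^(−6.33) = 4.677×10^-7
Ω = [Ca²⁺][CO3²⁻]/Ksp = (8.11×10^-3)(6.500×10^-5) / 4.677×10^-7 = 1.13

Ω = 1.13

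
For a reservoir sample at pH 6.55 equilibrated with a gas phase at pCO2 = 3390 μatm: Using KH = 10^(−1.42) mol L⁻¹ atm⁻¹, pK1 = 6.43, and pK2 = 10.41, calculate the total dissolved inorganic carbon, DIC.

DIC = 0.299 mmol/L

[CO2*] = KH · pCO2 = 10^(−1.42) × 3390×10^-6 = 1.289×10^-4 mol/L
α₀ = 1/(1 + K1/[H⁺] + K1K2/[H⁺]²) = 1/(1 + 10^+0.12 + 10^-3.74) = 0.4313
DIC = [CO2*]/α₀ = 1.289×10^-4 / 0.4313 = 0.299 mmol/L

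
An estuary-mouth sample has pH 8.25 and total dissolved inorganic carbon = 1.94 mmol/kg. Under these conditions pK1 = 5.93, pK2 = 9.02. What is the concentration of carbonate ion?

[CO3²⁻] = 0.280 mmol/kg

α₂ = 1 / (1 + [H⁺]/K2 + [H⁺]²/(K1K2)) = 1 / (1 + 10^+0.77 + 10^-1.55)
   = 1 / (1 + 5.8884 + 0.028184) = 1/6.9166 = 0.1446
[CO3²⁻] = α₂ × DIC = 0.1446 × 1.94 = 0.280 mmol/kg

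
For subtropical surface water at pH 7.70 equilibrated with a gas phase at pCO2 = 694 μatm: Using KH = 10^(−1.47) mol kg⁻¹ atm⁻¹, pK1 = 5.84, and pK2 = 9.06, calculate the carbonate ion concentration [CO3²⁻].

[CO2*] = KH · pCO2 = 10^(−1.47) × 694×10^-6 = 2.352×10^-5 mol/kg
α₀ = 1/(1 + K1/[H⁺] + K1K2/[H⁺]²) = 1/(1 + 10^+1.86 + 10^+0.50) = 0.01305
DIC = [CO2*]/α₀ = 2.352×10^-5 / 0.01305 = 1.801 mmol/kg
[CO3²⁻] = α₂·DIC; α₂ = 0.04128, so [CO3²⁻] = 0.04128 × 1.801 = 0.0744 mmol/kg

[CO3²⁻] = 0.0744 mmol/kg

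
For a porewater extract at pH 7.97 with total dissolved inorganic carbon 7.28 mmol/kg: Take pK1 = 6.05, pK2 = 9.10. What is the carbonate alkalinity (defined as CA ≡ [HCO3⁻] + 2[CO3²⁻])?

CA = 7.70 mmol/kg

CA = [HCO3⁻] + 2[CO3²⁻] = (α₁ + 2α₂)·DIC
At pH 7.97: [H⁺]/K1 = 10^-1.92 = 0.012023, K2/[H⁺] = 10^-1.13 = 0.074131
α₁ = 1/(1 + 0.012023 + 0.074131) = 1/1.0862 = 0.9207; α₂ = α₁·K2/[H⁺] = 0.06825
α₁ + 2α₂ = 1.0572
CA = 1.0572 × 7.28 = 7.70 mmol/kg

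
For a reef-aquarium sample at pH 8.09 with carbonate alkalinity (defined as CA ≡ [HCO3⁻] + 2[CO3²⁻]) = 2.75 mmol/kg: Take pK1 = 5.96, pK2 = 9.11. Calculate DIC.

CA = [HCO3⁻] + 2[CO3²⁻] = (α₁ + 2α₂)·DIC
At pH 8.09: [H⁺]/K1 = 10^-2.13 = 0.0074131, K2/[H⁺] = 10^-1.02 = 0.095499
α₁ = 1/(1 + 0.0074131 + 0.095499) = 1/1.1029 = 0.9067; α₂ = α₁·K2/[H⁺] = 0.08659
α₁ + 2α₂ = 1.0799
DIC = CA / (α₁ + 2α₂) = 2.75 / 1.0799 = 2.55 mmol/kg

DIC = 2.55 mmol/kg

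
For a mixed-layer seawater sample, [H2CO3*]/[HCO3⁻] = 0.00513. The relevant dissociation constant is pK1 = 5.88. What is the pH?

From K1 = [H⁺][HCO3⁻]/[H2CO3*]:  pH = pK1 − log₁₀([H2CO3*]/[HCO3⁻])
log₁₀(0.00513) = -2.290
pH = 5.88 − (-2.290) = 8.17

pH = 8.17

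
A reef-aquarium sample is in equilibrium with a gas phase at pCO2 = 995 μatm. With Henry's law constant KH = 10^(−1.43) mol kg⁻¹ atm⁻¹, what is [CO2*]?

KH = 10^(−1.43) = 3.715×10^-2 mol kg⁻¹ atm⁻¹
[CO2*] = KH · pCO2 = 3.715×10^-2 × 995×10^-6 atm = 3.70×10^-5 mol/kg

[CO2*] = 37.0 μmol/kg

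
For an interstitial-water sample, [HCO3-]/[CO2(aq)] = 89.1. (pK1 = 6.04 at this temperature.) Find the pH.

pH = 7.99

From K1 = [H⁺][HCO3-]/[CO2(aq)]:  pH = pK1 + log₁₀([HCO3-]/[CO2(aq)])
log₁₀(89.1) = +1.950
pH = 6.04 + (+1.950) = 7.99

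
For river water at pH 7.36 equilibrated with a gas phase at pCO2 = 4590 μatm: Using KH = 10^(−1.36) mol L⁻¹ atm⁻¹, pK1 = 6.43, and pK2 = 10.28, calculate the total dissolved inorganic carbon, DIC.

DIC = 1.91 mmol/L

[CO2*] = KH · pCO2 = 10^(−1.36) × 4590×10^-6 = 2.004×10^-4 mol/L
α₀ = 1/(1 + K1/[H⁺] + K1K2/[H⁺]²) = 1/(1 + 10^+0.93 + 10^-1.99) = 0.1050
DIC = [CO2*]/α₀ = 2.004×10^-4 / 0.1050 = 1.91 mmol/L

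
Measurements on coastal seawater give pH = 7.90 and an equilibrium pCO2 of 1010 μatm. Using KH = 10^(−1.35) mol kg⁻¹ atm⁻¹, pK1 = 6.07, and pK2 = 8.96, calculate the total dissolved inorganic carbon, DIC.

DIC = 3.36 mmol/kg

[CO2*] = KH · pCO2 = 10^(−1.35) × 1010×10^-6 = 4.512×10^-5 mol/kg
α₀ = 1/(1 + K1/[H⁺] + K1K2/[H⁺]²) = 1/(1 + 10^+1.83 + 10^+0.77) = 0.01342
DIC = [CO2*]/α₀ = 4.512×10^-5 / 0.01342 = 3.36 mmol/kg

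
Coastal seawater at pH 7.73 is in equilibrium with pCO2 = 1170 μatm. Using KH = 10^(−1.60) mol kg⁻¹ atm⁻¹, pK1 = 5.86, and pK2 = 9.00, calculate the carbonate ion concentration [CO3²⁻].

[CO3²⁻] = 0.117 mmol/kg

[CO2*] = KH · pCO2 = 10^(−1.60) × 1170×10^-6 = 2.939×10^-5 mol/kg
α₀ = 1/(1 + K1/[H⁺] + K1K2/[H⁺]²) = 1/(1 + 10^+1.87 + 10^+0.60) = 0.01264
DIC = [CO2*]/α₀ = 2.939×10^-5 / 0.01264 = 2.325 mmol/kg
[CO3²⁻] = α₂·DIC; α₂ = 0.05032, so [CO3²⁻] = 0.05032 × 2.325 = 0.117 mmol/kg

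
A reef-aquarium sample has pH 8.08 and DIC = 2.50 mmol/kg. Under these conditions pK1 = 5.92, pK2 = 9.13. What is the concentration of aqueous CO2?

α₀ = 1 / (1 + K1/[H⁺] + K1K2/[H⁺]²) = 1 / (1 + 10^+2.16 + 10^+1.11)
   = 1 / (1 + 144.54 + 12.882) = 1/158.43 = 0.006312
[CO2*] = α₀ × DIC = 0.006312 × 2.50 = 0.0158 mmol/kg = 15.8 μmol/kg

[CO2*] = 15.8 μmol/kg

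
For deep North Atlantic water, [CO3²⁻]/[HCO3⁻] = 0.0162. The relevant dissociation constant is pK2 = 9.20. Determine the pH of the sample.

From K2 = [H⁺][CO3²⁻]/[HCO3⁻]:  pH = pK2 + log₁₀([CO3²⁻]/[HCO3⁻])
log₁₀(0.0162) = -1.790
pH = 9.20 + (-1.790) = 7.41

pH = 7.41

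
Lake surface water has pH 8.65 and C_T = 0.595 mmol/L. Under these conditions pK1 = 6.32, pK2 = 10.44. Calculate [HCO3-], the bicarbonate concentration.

[HCO3⁻] = 0.583 mmol/L

α₁ = 1 / (1 + [H⁺]/K1 + K2/[H⁺]) = 1 / (1 + 10^-2.33 + 10^-1.79)
   = 1 / (1 + 0.0046774 + 0.016218) = 1/1.0209 = 0.9795
[HCO3⁻] = α₁ × DIC = 0.9795 × 0.595 = 0.583 mmol/L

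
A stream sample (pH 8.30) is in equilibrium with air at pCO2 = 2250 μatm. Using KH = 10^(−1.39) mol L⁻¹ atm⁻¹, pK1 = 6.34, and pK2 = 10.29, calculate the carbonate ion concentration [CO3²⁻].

[CO3²⁻] = 0.0855 mmol/L

[CO2*] = KH · pCO2 = 10^(−1.39) × 2250×10^-6 = 9.166×10^-5 mol/L
α₀ = 1/(1 + K1/[H⁺] + K1K2/[H⁺]²) = 1/(1 + 10^+1.96 + 10^-0.03) = 0.01074
DIC = [CO2*]/α₀ = 9.166×10^-5 / 0.01074 = 8.537 mmol/L
[CO3²⁻] = α₂·DIC; α₂ = 0.01002, so [CO3²⁻] = 0.01002 × 8.537 = 0.0855 mmol/L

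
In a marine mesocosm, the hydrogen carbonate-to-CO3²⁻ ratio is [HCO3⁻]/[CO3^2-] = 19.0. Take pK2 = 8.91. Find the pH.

From K2 = [H⁺][CO3^2-]/[HCO3⁻]:  pH = pK2 − log₁₀([HCO3⁻]/[CO3^2-])
log₁₀(19.0) = +1.279
pH = 8.91 − (+1.279) = 7.63

pH = 7.63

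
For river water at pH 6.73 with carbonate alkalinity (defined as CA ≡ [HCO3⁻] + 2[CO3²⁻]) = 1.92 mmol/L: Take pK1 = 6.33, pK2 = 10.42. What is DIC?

CA = [HCO3⁻] + 2[CO3²⁻] = (α₁ + 2α₂)·DIC
At pH 6.73: [H⁺]/K1 = 10^-0.40 = 0.39811, K2/[H⁺] = 10^-3.69 = 0.00020417
α₁ = 1/(1 + 0.39811 + 0.00020417) = 1/1.3983 = 0.7151; α₂ = α₁·K2/[H⁺] = 0.0001460
α₁ + 2α₂ = 0.7154
DIC = CA / (α₁ + 2α₂) = 1.92 / 0.7154 = 2.68 mmol/L

DIC = 2.68 mmol/L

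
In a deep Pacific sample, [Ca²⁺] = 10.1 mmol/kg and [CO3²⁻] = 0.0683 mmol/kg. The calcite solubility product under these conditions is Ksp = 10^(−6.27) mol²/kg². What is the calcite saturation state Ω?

Ω = 1.28

Ksp = 10^(−6.27) = 5.370×10^-7
Ω = [Ca²⁺][CO3²⁻]/Ksp = (10.1×10^-3)(0.0683×10^-3) / 5.370×10^-7 = 1.28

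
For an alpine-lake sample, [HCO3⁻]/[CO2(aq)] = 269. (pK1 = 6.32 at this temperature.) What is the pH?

pH = 8.75

From K1 = [H⁺][HCO3⁻]/[CO2(aq)]:  pH = pK1 + log₁₀([HCO3⁻]/[CO2(aq)])
log₁₀(269) = +2.430
pH = 6.32 + (+2.430) = 8.75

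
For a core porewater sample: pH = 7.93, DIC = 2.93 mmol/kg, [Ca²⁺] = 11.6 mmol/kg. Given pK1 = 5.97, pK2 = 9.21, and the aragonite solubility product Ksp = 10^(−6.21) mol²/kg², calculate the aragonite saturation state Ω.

Ω = 2.72

α₂ = 1 / (1 + [H⁺]/K2 + [H⁺]²/(K1K2)) = 1 / (1 + 10^+1.28 + 10^-0.68)
   = 1 / (1 + 19.055 + 0.20893) = 1/20.264 = 0.04935
[CO3²⁻] = α₂ × DIC = 0.04935 × 2.93 = 0.1446 mmol/kg
Ksp = 10^(−6.21) = 6.166×10^-7
Ω = [Ca²⁺][CO3²⁻]/Ksp = (11.6×10^-3)(1.446×10^-4) / 6.166×10^-7 = 2.72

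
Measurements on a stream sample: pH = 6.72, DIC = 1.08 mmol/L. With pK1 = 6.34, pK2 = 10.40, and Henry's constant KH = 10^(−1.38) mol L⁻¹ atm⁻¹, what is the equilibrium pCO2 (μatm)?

α₀ = 1 / (1 + K1/[H⁺] + K1K2/[H⁺]²) = 1 / (1 + 10^+0.38 + 10^-3.30)
   = 1 / (1 + 2.3988 + 0.00050119) = 1/3.3993 = 0.2942
[CO2*] = α₀ × DIC = 0.2942 × 1.08 = 0.3177 mmol/L
pCO2 = [CO2*]/KH = 3.177×10^-4 / 4.169×10^-2 = 7620 μatm

pCO2 = 7620 μatm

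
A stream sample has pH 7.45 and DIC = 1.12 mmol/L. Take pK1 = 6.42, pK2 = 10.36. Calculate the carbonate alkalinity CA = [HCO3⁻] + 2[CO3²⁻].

CA = [HCO3⁻] + 2[CO3²⁻] = (α₁ + 2α₂)·DIC
At pH 7.45: [H⁺]/K1 = 10^-1.03 = 0.093325, K2/[H⁺] = 10^-2.91 = 0.0012303
α₁ = 1/(1 + 0.093325 + 0.0012303) = 1/1.0946 = 0.9136; α₂ = α₁·K2/[H⁺] = 0.001124
α₁ + 2α₂ = 0.9159
CA = 0.9159 × 1.12 = 1.03 mmol/L

CA = 1.03 mmol/L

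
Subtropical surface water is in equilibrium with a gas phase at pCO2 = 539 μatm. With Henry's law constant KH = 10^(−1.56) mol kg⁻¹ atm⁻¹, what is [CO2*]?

KH = 10^(−1.56) = 2.754×10^-2 mol kg⁻¹ atm⁻¹
[CO2*] = KH · pCO2 = 2.754×10^-2 × 539×10^-6 atm = 1.48×10^-5 mol/kg

[CO2*] = 14.8 μmol/kg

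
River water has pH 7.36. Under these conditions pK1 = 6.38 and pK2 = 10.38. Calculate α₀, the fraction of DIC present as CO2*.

α₀ = 1 / (1 + K1/[H⁺] + K1K2/[H⁺]²) = 1 / (1 + 10^+0.98 + 10^-2.04)
   = 1 / (1 + 9.5499 + 0.0091201) = 1/10.559 = 0.09471

α₀ = 0.0947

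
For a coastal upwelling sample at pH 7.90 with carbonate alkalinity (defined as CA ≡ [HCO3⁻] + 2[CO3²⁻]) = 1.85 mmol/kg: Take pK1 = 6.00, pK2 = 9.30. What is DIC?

DIC = 1.80 mmol/kg

CA = [HCO3⁻] + 2[CO3²⁻] = (α₁ + 2α₂)·DIC
At pH 7.90: [H⁺]/K1 = 10^-1.90 = 0.012589, K2/[H⁺] = 10^-1.40 = 0.039811
α₁ = 1/(1 + 0.012589 + 0.039811) = 1/1.0524 = 0.9502; α₂ = α₁·K2/[H⁺] = 0.03783
α₁ + 2α₂ = 1.0259
DIC = CA / (α₁ + 2α₂) = 1.85 / 1.0259 = 1.80 mmol/kg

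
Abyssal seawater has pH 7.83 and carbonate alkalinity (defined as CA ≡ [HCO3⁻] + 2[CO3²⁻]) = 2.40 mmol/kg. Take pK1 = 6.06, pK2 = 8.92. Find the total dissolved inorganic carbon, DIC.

DIC = 2.27 mmol/kg

CA = [HCO3⁻] + 2[CO3²⁻] = (α₁ + 2α₂)·DIC
At pH 7.83: [H⁺]/K1 = 10^-1.77 = 0.016982, K2/[H⁺] = 10^-1.09 = 0.081283
α₁ = 1/(1 + 0.016982 + 0.081283) = 1/1.0983 = 0.9105; α₂ = α₁·K2/[H⁺] = 0.07401
α₁ + 2α₂ = 1.0585
DIC = CA / (α₁ + 2α₂) = 2.40 / 1.0585 = 2.27 mmol/kg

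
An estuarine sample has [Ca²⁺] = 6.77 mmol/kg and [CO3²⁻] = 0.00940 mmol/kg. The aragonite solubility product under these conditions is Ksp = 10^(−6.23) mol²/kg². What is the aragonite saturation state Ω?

Ω = 0.108

Ksp = 10^(−6.23) = 5.888×10^-7
Ω = [Ca²⁺][CO3²⁻]/Ksp = (6.77×10^-3)(0.00940×10^-3) / 5.888×10^-7 = 0.108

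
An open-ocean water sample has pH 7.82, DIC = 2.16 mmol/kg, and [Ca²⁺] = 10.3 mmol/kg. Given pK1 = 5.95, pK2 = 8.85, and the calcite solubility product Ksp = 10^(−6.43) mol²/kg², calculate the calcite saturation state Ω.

Ω = 5.05

α₂ = 1 / (1 + [H⁺]/K2 + [H⁺]²/(K1K2)) = 1 / (1 + 10^+1.03 + 10^-0.84)
   = 1 / (1 + 10.715 + 0.14454) = 1/11.860 = 0.08432
[CO3²⁻] = α₂ × DIC = 0.08432 × 2.16 = 0.1821 mmol/kg
Ksp = 10^(−6.43) = 3.715×10^-7
Ω = [Ca²⁺][CO3²⁻]/Ksp = (10.3×10^-3)(1.821×10^-4) / 3.715×10^-7 = 5.05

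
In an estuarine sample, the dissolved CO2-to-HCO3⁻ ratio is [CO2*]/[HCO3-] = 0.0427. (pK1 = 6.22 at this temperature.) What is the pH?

From K1 = [H⁺][HCO3-]/[CO2*]:  pH = pK1 − log₁₀([CO2*]/[HCO3-])
log₁₀(0.0427) = -1.370
pH = 6.22 − (-1.370) = 7.59

pH = 7.59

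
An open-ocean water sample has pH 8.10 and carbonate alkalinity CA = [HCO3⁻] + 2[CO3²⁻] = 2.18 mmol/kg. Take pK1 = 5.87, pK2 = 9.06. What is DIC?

CA = [HCO3⁻] + 2[CO3²⁻] = (α₁ + 2α₂)·DIC
At pH 8.10: [H⁺]/K1 = 10^-2.23 = 0.0058884, K2/[H⁺] = 10^-0.96 = 0.10965
α₁ = 1/(1 + 0.0058884 + 0.10965) = 1/1.1155 = 0.8964; α₂ = α₁·K2/[H⁺] = 0.09829
α₁ + 2α₂ = 1.0930
DIC = CA / (α₁ + 2α₂) = 2.18 / 1.0930 = 1.99 mmol/kg

DIC = 1.99 mmol/kg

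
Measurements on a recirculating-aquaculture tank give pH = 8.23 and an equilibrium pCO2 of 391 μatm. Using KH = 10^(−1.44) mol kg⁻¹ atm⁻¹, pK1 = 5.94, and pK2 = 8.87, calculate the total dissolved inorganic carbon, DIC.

DIC = 3.42 mmol/kg

[CO2*] = KH · pCO2 = 10^(−1.44) × 391×10^-6 = 1.420×10^-5 mol/kg
α₀ = 1/(1 + K1/[H⁺] + K1K2/[H⁺]²) = 1/(1 + 10^+2.29 + 10^+1.65) = 0.004155
DIC = [CO2*]/α₀ = 1.420×10^-5 / 0.004155 = 3.42 mmol/kg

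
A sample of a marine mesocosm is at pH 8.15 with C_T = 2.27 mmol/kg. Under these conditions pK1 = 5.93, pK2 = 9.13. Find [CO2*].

α₀ = 1 / (1 + K1/[H⁺] + K1K2/[H⁺]²) = 1 / (1 + 10^+2.22 + 10^+1.24)
   = 1 / (1 + 165.96 + 17.378) = 1/184.34 = 0.005425
[CO2*] = α₀ × DIC = 0.005425 × 2.27 = 0.0123 mmol/kg = 12.3 μmol/kg

[CO2*] = 12.3 μmol/kg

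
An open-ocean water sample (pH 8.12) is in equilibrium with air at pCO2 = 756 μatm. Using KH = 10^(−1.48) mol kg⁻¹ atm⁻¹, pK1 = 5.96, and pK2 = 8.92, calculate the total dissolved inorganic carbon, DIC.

DIC = 4.22 mmol/kg

[CO2*] = KH · pCO2 = 10^(−1.48) × 756×10^-6 = 2.503×10^-5 mol/kg
α₀ = 1/(1 + K1/[H⁺] + K1K2/[H⁺]²) = 1/(1 + 10^+2.16 + 10^+1.36) = 0.005936
DIC = [CO2*]/α₀ = 2.503×10^-5 / 0.005936 = 4.22 mmol/kg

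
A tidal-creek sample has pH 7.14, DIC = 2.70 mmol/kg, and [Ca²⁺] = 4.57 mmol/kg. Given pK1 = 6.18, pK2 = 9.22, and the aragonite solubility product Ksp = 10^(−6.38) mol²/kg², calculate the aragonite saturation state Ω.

Ω = 0.220

α₂ = 1 / (1 + [H⁺]/K2 + [H⁺]²/(K1K2)) = 1 / (1 + 10^+2.08 + 10^+1.12)
   = 1 / (1 + 120.23 + 13.183) = 1/134.41 = 0.007440
[CO3²⁻] = α₂ × DIC = 0.007440 × 2.70 = 0.02009 mmol/kg
Ksp = 10^(−6.38) = 4.169×10^-7
Ω = [Ca²⁺][CO3²⁻]/Ksp = (4.57×10^-3)(2.009×10^-5) / 4.169×10^-7 = 0.220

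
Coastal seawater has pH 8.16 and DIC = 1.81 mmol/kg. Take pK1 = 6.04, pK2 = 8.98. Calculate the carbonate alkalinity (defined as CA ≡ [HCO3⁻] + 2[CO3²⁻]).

CA = [HCO3⁻] + 2[CO3²⁻] = (α₁ + 2α₂)·DIC
At pH 8.16: [H⁺]/K1 = 10^-2.12 = 0.0075858, K2/[H⁺] = 10^-0.82 = 0.15136
α₁ = 1/(1 + 0.0075858 + 0.15136) = 1/1.1589 = 0.8629; α₂ = α₁·K2/[H⁺] = 0.1306
α₁ + 2α₂ = 1.1241
CA = 1.1241 × 1.81 = 2.03 mmol/kg

CA = 2.03 mmol/kg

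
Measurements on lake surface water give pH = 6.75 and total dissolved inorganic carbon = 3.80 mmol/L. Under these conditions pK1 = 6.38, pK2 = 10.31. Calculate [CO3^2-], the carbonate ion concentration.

α₂ = 1 / (1 + [H⁺]/K2 + [H⁺]²/(K1K2)) = 1 / (1 + 10^+3.56 + 10^+3.19)
   = 1 / (1 + 3630.8 + 1548.8) = 1/5180.6 = 0.0001930
[CO3²⁻] = α₂ × DIC = 0.0001930 × 3.80 = 0.000734 mmol/L = 0.734 μmol/L

[CO3²⁻] = 0.734 μmol/L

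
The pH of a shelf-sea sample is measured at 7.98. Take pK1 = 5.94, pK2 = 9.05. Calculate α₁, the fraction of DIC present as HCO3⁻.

α₁ = 1 / (1 + [H⁺]/K1 + K2/[H⁺]) = 1 / (1 + 10^-2.04 + 10^-1.07)
   = 1 / (1 + 0.0091201 + 0.085114) = 1/1.0942 = 0.9139

α₁ = 0.914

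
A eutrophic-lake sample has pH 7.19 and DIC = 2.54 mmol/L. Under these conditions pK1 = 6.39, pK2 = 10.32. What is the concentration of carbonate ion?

[CO3²⁻] = 1.62 μmol/L

α₂ = 1 / (1 + [H⁺]/K2 + [H⁺]²/(K1K2)) = 1 / (1 + 10^+3.13 + 10^+2.33)
   = 1 / (1 + 1349.0 + 213.80) = 1/1563.8 = 0.0006395
[CO3²⁻] = α₂ × DIC = 0.0006395 × 2.54 = 0.00162 mmol/L = 1.62 μmol/L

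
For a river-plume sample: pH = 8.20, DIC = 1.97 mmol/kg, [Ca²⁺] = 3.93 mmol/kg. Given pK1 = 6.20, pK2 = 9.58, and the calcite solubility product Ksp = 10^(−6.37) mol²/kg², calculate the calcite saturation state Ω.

α₂ = 1 / (1 + [H⁺]/K2 + [H⁺]²/(K1K2)) = 1 / (1 + 10^+1.38 + 10^-0.62)
   = 1 / (1 + 23.988 + 0.23988) = 1/25.228 = 0.03964
[CO3²⁻] = α₂ × DIC = 0.03964 × 1.97 = 0.07809 mmol/kg
Ksp = 10^(−6.37) = 4.266×10^-7
Ω = [Ca²⁺][CO3²⁻]/Ksp = (3.93×10^-3)(7.809×10^-5) / 4.266×10^-7 = 0.719

Ω = 0.719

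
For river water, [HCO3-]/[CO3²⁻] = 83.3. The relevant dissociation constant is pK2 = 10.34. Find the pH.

From K2 = [H⁺][CO3²⁻]/[HCO3-]:  pH = pK2 − log₁₀([HCO3-]/[CO3²⁻])
log₁₀(83.3) = +1.921
pH = 10.34 − (+1.921) = 8.42

pH = 8.42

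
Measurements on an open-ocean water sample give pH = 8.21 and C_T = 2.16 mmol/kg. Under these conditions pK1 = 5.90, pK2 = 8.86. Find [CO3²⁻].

[CO3²⁻] = 0.394 mmol/kg

α₂ = 1 / (1 + [H⁺]/K2 + [H⁺]²/(K1K2)) = 1 / (1 + 10^+0.65 + 10^-1.66)
   = 1 / (1 + 4.4668 + 0.021878) = 1/5.4887 = 0.1822
[CO3²⁻] = α₂ × DIC = 0.1822 × 2.16 = 0.394 mmol/kg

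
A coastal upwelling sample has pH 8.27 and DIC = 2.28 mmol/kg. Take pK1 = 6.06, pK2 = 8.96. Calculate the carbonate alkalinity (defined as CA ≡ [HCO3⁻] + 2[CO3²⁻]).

CA = [HCO3⁻] + 2[CO3²⁻] = (α₁ + 2α₂)·DIC
At pH 8.27: [H⁺]/K1 = 10^-2.21 = 0.0061660, K2/[H⁺] = 10^-0.69 = 0.20417
α₁ = 1/(1 + 0.0061660 + 0.20417) = 1/1.2103 = 0.8262; α₂ = α₁·K2/[H⁺] = 0.1687
α₁ + 2α₂ = 1.1636
CA = 1.1636 × 2.28 = 2.65 mmol/kg

CA = 2.65 mmol/kg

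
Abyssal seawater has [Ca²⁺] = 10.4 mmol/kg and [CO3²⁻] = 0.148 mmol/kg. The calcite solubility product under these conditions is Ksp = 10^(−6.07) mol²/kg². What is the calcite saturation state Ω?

Ksp = 10^(−6.07) = 8.511×10^-7
Ω = [Ca²⁺][CO3²⁻]/Ksp = (10.4×10^-3)(0.148×10^-3) / 8.511×10^-7 = 1.81

Ω = 1.81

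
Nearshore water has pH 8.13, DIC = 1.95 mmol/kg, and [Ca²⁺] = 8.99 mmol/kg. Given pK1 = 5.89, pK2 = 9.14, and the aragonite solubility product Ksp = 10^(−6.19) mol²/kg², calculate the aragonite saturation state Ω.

Ω = 2.40

α₂ = 1 / (1 + [H⁺]/K2 + [H⁺]²/(K1K2)) = 1 / (1 + 10^+1.01 + 10^-1.23)
   = 1 / (1 + 10.233 + 0.058884) = 1/11.292 = 0.08856
[CO3²⁻] = α₂ × DIC = 0.08856 × 1.95 = 0.1727 mmol/kg
Ksp = 10^(−6.19) = 6.457×10^-7
Ω = [Ca²⁺][CO3²⁻]/Ksp = (8.99×10^-3)(1.727×10^-4) / 6.457×10^-7 = 2.40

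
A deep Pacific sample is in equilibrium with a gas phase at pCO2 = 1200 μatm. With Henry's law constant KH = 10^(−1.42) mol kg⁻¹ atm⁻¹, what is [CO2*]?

KH = 10^(−1.42) = 3.802×10^-2 mol kg⁻¹ atm⁻¹
[CO2*] = KH · pCO2 = 3.802×10^-2 × 1200×10^-6 atm = 4.56×10^-5 mol/kg

[CO2*] = 45.6 μmol/kg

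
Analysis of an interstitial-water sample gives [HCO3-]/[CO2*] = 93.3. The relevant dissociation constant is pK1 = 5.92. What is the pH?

From K1 = [H⁺][HCO3-]/[CO2*]:  pH = pK1 + log₁₀([HCO3-]/[CO2*])
log₁₀(93.3) = +1.970
pH = 5.92 + (+1.970) = 7.89

pH = 7.89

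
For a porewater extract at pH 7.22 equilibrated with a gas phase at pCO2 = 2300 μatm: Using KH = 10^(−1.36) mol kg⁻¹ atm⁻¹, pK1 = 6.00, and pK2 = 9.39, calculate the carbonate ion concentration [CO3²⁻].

[CO2*] = KH · pCO2 = 10^(−1.36) × 2300×10^-6 = 1.004×10^-4 mol/kg
α₀ = 1/(1 + K1/[H⁺] + K1K2/[H⁺]²) = 1/(1 + 10^+1.22 + 10^-0.95) = 0.05647
DIC = [CO2*]/α₀ = 1.004×10^-4 / 0.05647 = 1.778 mmol/kg
[CO3²⁻] = α₂·DIC; α₂ = 0.006336, so [CO3²⁻] = 0.006336 × 1.778 = 0.0113 mmol/kg = 11.3 μmol/kg

[CO3²⁻] = 11.3 μmol/kg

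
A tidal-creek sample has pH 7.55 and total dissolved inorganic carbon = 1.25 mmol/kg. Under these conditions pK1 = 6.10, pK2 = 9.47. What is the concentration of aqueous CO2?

[CO2*] = 0.0423 mmol/kg

α₀ = 1 / (1 + K1/[H⁺] + K1K2/[H⁺]²) = 1 / (1 + 10^+1.45 + 10^-0.47)
   = 1 / (1 + 28.184 + 0.33884) = 1/29.523 = 0.03387
[CO2*] = α₀ × DIC = 0.03387 × 1.25 = 0.0423 mmol/kg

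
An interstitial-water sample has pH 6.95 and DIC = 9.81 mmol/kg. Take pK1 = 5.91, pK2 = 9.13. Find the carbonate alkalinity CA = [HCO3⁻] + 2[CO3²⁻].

CA = 9.05 mmol/kg

CA = [HCO3⁻] + 2[CO3²⁻] = (α₁ + 2α₂)·DIC
At pH 6.95: [H⁺]/K1 = 10^-1.04 = 0.091201, K2/[H⁺] = 10^-2.18 = 0.0066069
α₁ = 1/(1 + 0.091201 + 0.0066069) = 1/1.0978 = 0.9109; α₂ = α₁·K2/[H⁺] = 0.006018
α₁ + 2α₂ = 0.9229
CA = 0.9229 × 9.81 = 9.05 mmol/kg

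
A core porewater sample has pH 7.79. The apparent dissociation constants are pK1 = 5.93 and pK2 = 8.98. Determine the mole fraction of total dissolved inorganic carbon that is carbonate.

α₂ = 1 / (1 + [H⁺]/K2 + [H⁺]²/(K1K2)) = 1 / (1 + 10^+1.19 + 10^-0.67)
   = 1 / (1 + 15.488 + 0.21380) = 1/16.702 = 0.05987

α₂ = 0.0599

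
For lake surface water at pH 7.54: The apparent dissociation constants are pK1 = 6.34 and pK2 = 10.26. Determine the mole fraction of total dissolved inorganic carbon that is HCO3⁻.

α₁ = 0.939

α₁ = 1 / (1 + [H⁺]/K1 + K2/[H⁺]) = 1 / (1 + 10^-1.20 + 10^-2.72)
   = 1 / (1 + 0.063096 + 0.0019055) = 1/1.0650 = 0.9390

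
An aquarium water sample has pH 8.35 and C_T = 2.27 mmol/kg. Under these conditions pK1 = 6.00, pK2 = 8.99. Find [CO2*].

α₀ = 1 / (1 + K1/[H⁺] + K1K2/[H⁺]²) = 1 / (1 + 10^+2.35 + 10^+1.71)
   = 1 / (1 + 223.87 + 51.286) = 1/276.16 = 0.003621
[CO2*] = α₀ × DIC = 0.003621 × 2.27 = 0.00822 mmol/kg = 8.22 μmol/kg

[CO2*] = 8.22 μmol/kg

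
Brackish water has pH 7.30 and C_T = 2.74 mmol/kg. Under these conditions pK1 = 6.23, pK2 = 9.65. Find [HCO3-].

α₁ = 1 / (1 + [H⁺]/K1 + K2/[H⁺]) = 1 / (1 + 10^-1.07 + 10^-2.35)
   = 1 / (1 + 0.085114 + 0.0044668) = 1/1.0896 = 0.9178
[HCO3⁻] = α₁ × DIC = 0.9178 × 2.74 = 2.51 mmol/kg

[HCO3⁻] = 2.51 mmol/kg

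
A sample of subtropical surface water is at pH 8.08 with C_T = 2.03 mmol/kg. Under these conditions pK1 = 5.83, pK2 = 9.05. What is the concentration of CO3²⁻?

[CO3²⁻] = 0.195 mmol/kg

α₂ = 1 / (1 + [H⁺]/K2 + [H⁺]²/(K1K2)) = 1 / (1 + 10^+0.97 + 10^-1.28)
   = 1 / (1 + 9.3325 + 0.052481) = 1/10.385 = 0.09629
[CO3²⁻] = α₂ × DIC = 0.09629 × 2.03 = 0.195 mmol/kg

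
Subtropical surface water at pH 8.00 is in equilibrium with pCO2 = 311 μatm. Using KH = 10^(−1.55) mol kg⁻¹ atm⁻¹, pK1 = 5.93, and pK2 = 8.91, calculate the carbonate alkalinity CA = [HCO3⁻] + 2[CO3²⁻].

CA = 1.28 mmol/kg

[CO2*] = KH · pCO2 = 10^(−1.55) × 311×10^-6 = 8.765×10^-6 mol/kg
α₀ = 1/(1 + K1/[H⁺] + K1K2/[H⁺]²) = 1/(1 + 10^+2.07 + 10^+1.16) = 0.007522
DIC = [CO2*]/α₀ = 8.765×10^-6 / 0.007522 = 1.165 mmol/kg
CA = (α₁ + 2α₂)·DIC = (0.8838 + 2×0.1087) × 1.165 = 1.28 mmol/kg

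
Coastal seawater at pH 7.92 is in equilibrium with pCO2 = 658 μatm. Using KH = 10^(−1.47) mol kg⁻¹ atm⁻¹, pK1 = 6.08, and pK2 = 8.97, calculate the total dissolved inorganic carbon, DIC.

[CO2*] = KH · pCO2 = 10^(−1.47) × 658×10^-6 = 2.230×10^-5 mol/kg
α₀ = 1/(1 + K1/[H⁺] + K1K2/[H⁺]²) = 1/(1 + 10^+1.84 + 10^+0.79) = 0.01310
DIC = [CO2*]/α₀ = 2.230×10^-5 / 0.01310 = 1.70 mmol/kg

DIC = 1.70 mmol/kg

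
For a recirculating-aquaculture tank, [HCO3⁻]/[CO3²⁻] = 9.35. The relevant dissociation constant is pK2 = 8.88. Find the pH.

From K2 = [H⁺][CO3²⁻]/[HCO3⁻]:  pH = pK2 − log₁₀([HCO3⁻]/[CO3²⁻])
log₁₀(9.35) = +0.971
pH = 8.88 − (+0.971) = 7.91

pH = 7.91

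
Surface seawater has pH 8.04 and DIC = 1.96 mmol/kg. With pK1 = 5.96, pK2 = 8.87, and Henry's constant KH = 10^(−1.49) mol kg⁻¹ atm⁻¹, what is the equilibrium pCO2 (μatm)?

α₀ = 1 / (1 + K1/[H⁺] + K1K2/[H⁺]²) = 1 / (1 + 10^+2.08 + 10^+1.25)
   = 1 / (1 + 120.23 + 17.783) = 1/139.01 = 0.007194
[CO2*] = α₀ × DIC = 0.007194 × 1.96 = 0.01410 mmol/kg = 14.10 μmol/kg
pCO2 = [CO2*]/KH = 1.410×10^-5 / 3.236×10^-2 = 436 μatm

pCO2 = 436 μatm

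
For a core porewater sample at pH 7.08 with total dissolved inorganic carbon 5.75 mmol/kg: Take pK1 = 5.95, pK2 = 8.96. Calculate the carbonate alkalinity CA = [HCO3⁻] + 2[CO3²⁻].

CA = 5.43 mmol/kg

CA = [HCO3⁻] + 2[CO3²⁻] = (α₁ + 2α₂)·DIC
At pH 7.08: [H⁺]/K1 = 10^-1.13 = 0.074131, K2/[H⁺] = 10^-1.88 = 0.013183
α₁ = 1/(1 + 0.074131 + 0.013183) = 1/1.0873 = 0.9197; α₂ = α₁·K2/[H⁺] = 0.01212
α₁ + 2α₂ = 0.9439
CA = 0.9439 × 5.75 = 5.43 mmol/kg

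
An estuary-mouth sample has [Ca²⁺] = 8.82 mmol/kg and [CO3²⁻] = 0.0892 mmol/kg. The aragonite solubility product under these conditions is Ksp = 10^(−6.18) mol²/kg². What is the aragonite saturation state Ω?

Ω = 1.19

Ksp = 10^(−6.18) = 6.607×10^-7
Ω = [Ca²⁺][CO3²⁻]/Ksp = (8.82×10^-3)(0.0892×10^-3) / 6.607×10^-7 = 1.19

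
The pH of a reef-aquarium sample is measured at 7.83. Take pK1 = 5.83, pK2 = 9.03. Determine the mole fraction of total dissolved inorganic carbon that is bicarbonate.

α₁ = 1 / (1 + [H⁺]/K1 + K2/[H⁺]) = 1 / (1 + 10^-2.00 + 10^-1.20)
   = 1 / (1 + 0.010000 + 0.063096) = 1/1.0731 = 0.9319

α₁ = 0.932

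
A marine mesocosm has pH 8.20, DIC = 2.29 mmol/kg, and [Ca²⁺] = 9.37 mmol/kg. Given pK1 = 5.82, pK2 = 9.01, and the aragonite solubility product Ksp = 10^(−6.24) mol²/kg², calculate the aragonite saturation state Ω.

α₂ = 1 / (1 + [H⁺]/K2 + [H⁺]²/(K1K2)) = 1 / (1 + 10^+0.81 + 10^-1.57)
   = 1 / (1 + 6.4565 + 0.026915) = 1/7.4835 = 0.1336
[CO3²⁻] = α₂ × DIC = 0.1336 × 2.29 = 0.3060 mmol/kg
Ksp = 10^(−6.24) = 5.754×10^-7
Ω = [Ca²⁺][CO3²⁻]/Ksp = (9.37×10^-3)(3.060×10^-4) / 5.754×10^-7 = 4.98

Ω = 4.98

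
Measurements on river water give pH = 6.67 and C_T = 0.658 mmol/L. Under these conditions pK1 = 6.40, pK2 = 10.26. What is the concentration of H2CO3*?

α₀ = 1 / (1 + K1/[H⁺] + K1K2/[H⁺]²) = 1 / (1 + 10^+0.27 + 10^-3.32)
   = 1 / (1 + 1.8621 + 0.00047863) = 1/2.8626 = 0.3493
[CO2*] = α₀ × DIC = 0.3493 × 0.658 = 0.230 mmol/L

[CO2*] = 0.230 mmol/L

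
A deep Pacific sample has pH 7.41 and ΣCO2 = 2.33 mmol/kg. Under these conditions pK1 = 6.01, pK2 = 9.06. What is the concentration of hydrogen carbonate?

[HCO3⁻] = 2.19 mmol/kg

α₁ = 1 / (1 + [H⁺]/K1 + K2/[H⁺]) = 1 / (1 + 10^-1.40 + 10^-1.65)
   = 1 / (1 + 0.039811 + 0.022387) = 1/1.0622 = 0.9414
[HCO3⁻] = α₁ × DIC = 0.9414 × 2.33 = 2.19 mmol/kg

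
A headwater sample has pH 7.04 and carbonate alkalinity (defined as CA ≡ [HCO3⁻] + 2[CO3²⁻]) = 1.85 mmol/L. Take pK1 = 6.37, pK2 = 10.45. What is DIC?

DIC = 2.24 mmol/L

CA = [HCO3⁻] + 2[CO3²⁻] = (α₁ + 2α₂)·DIC
At pH 7.04: [H⁺]/K1 = 10^-0.67 = 0.21380, K2/[H⁺] = 10^-3.41 = 0.00038905
α₁ = 1/(1 + 0.21380 + 0.00038905) = 1/1.2142 = 0.8236; α₂ = α₁·K2/[H⁺] = 0.0003204
α₁ + 2α₂ = 0.8242
DIC = CA / (α₁ + 2α₂) = 1.85 / 0.8242 = 2.24 mmol/L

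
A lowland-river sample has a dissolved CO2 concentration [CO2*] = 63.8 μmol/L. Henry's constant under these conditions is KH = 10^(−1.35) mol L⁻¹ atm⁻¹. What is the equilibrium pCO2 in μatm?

KH = 10^(−1.35) = 4.467×10^-2 mol L⁻¹ atm⁻¹
pCO2 = [CO2*]/KH = 63.8×10^-6 / 4.467×10^-2 = 1.43×10^-3 atm = 1430 μatm

pCO2 = 1430 μatm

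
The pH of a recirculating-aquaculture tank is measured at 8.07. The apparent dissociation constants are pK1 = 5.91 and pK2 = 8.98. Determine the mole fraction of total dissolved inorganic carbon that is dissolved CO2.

α₀ = 0.00612

α₀ = 1 / (1 + K1/[H⁺] + K1K2/[H⁺]²) = 1 / (1 + 10^+2.16 + 10^+1.25)
   = 1 / (1 + 144.54 + 17.783) = 1/163.33 = 0.006123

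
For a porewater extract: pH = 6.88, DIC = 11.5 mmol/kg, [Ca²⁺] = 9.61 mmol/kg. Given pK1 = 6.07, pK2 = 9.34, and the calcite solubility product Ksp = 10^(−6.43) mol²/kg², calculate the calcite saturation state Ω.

Ω = 0.890

α₂ = 1 / (1 + [H⁺]/K2 + [H⁺]²/(K1K2)) = 1 / (1 + 10^+2.46 + 10^+1.65)
   = 1 / (1 + 288.40 + 44.668) = 1/334.07 = 0.002993
[CO3²⁻] = α₂ × DIC = 0.002993 × 11.5 = 0.03442 mmol/kg
Ksp = 10^(−6.43) = 3.715×10^-7
Ω = [Ca²⁺][CO3²⁻]/Ksp = (9.61×10^-3)(3.442×10^-5) / 3.715×10^-7 = 0.890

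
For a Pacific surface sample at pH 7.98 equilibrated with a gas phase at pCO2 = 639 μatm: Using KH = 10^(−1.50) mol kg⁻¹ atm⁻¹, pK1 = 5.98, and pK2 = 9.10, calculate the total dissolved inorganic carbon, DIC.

[CO2*] = KH · pCO2 = 10^(−1.50) × 639×10^-6 = 2.021×10^-5 mol/kg
α₀ = 1/(1 + K1/[H⁺] + K1K2/[H⁺]²) = 1/(1 + 10^+2.00 + 10^+0.88) = 0.009209
DIC = [CO2*]/α₀ = 2.021×10^-5 / 0.009209 = 2.19 mmol/kg

DIC = 2.19 mmol/kg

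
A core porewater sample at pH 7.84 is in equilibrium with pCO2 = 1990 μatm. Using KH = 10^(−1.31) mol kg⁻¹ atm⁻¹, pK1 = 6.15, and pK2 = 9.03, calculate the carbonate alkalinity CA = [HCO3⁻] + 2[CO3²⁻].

[CO2*] = KH · pCO2 = 10^(−1.31) × 1990×10^-6 = 9.747×10^-5 mol/kg
α₀ = 1/(1 + K1/[H⁺] + K1K2/[H⁺]²) = 1/(1 + 10^+1.69 + 10^+0.50) = 0.01882
DIC = [CO2*]/α₀ = 9.747×10^-5 / 0.01882 = 5.179 mmol/kg
CA = (α₁ + 2α₂)·DIC = (0.9217 + 2×0.05951) × 5.179 = 5.39 mmol/kg

CA = 5.39 mmol/kg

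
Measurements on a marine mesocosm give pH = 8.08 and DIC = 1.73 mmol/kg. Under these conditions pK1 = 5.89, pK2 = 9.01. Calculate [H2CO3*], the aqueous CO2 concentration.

[CO2*] = 9.94 μmol/kg

α₀ = 1 / (1 + K1/[H⁺] + K1K2/[H⁺]²) = 1 / (1 + 10^+2.19 + 10^+1.26)
   = 1 / (1 + 154.88 + 18.197) = 1/174.08 = 0.005745
[CO2*] = α₀ × DIC = 0.005745 × 1.73 = 0.00994 mmol/kg = 9.94 μmol/kg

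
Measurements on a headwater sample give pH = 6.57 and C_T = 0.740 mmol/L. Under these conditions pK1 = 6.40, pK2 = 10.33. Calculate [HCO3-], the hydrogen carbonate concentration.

α₁ = 1 / (1 + [H⁺]/K1 + K2/[H⁺]) = 1 / (1 + 10^-0.17 + 10^-3.76)
   = 1 / (1 + 0.67608 + 0.00017378) = 1/1.6763 = 0.5966
[HCO3⁻] = α₁ × DIC = 0.5966 × 0.740 = 0.441 mmol/L

[HCO3⁻] = 0.441 mmol/L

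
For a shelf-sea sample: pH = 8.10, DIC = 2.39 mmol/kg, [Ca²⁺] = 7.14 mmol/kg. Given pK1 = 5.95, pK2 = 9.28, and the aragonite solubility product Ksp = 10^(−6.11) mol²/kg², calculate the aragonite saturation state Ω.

Ω = 1.35

α₂ = 1 / (1 + [H⁺]/K2 + [H⁺]²/(K1K2)) = 1 / (1 + 10^+1.18 + 10^-0.97)
   = 1 / (1 + 15.136 + 0.10715) = 1/16.243 = 0.06157
[CO3²⁻] = α₂ × DIC = 0.06157 × 2.39 = 0.1471 mmol/kg
Ksp = 10^(−6.11) = 7.762×10^-7
Ω = [Ca²⁺][CO3²⁻]/Ksp = (7.14×10^-3)(1.471×10^-4) / 7.762×10^-7 = 1.35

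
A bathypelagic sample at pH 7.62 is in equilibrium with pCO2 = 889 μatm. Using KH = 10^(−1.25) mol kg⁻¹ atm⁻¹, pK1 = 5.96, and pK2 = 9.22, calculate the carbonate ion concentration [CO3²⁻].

[CO3²⁻] = 0.0574 mmol/kg

[CO2*] = KH · pCO2 = 10^(−1.25) × 889×10^-6 = 4.999×10^-5 mol/kg
α₀ = 1/(1 + K1/[H⁺] + K1K2/[H⁺]²) = 1/(1 + 10^+1.66 + 10^+0.06) = 0.02090
DIC = [CO2*]/α₀ = 4.999×10^-5 / 0.02090 = 2.392 mmol/kg
[CO3²⁻] = α₂·DIC; α₂ = 0.02399, so [CO3²⁻] = 0.02399 × 2.392 = 0.0574 mmol/kg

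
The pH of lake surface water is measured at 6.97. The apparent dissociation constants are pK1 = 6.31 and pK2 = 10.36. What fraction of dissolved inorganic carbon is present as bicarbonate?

α₁ = 0.820

α₁ = 1 / (1 + [H⁺]/K1 + K2/[H⁺]) = 1 / (1 + 10^-0.66 + 10^-3.39)
   = 1 / (1 + 0.21878 + 0.00040738) = 1/1.2192 = 0.8202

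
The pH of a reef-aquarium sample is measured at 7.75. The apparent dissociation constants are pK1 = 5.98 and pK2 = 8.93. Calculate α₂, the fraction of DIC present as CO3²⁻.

α₂ = 1 / (1 + [H⁺]/K2 + [H⁺]²/(K1K2)) = 1 / (1 + 10^+1.18 + 10^-0.59)
   = 1 / (1 + 15.136 + 0.25704) = 1/16.393 = 0.06100

α₂ = 0.0610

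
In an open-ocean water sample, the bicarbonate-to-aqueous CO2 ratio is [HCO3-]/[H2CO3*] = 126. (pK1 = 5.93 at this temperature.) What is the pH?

pH = 8.03

From K1 = [H⁺][HCO3-]/[H2CO3*]:  pH = pK1 + log₁₀([HCO3-]/[H2CO3*])
log₁₀(126) = +2.100
pH = 5.93 + (+2.100) = 8.03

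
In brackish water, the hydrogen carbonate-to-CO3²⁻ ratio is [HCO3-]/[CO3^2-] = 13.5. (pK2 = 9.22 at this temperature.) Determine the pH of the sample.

pH = 8.09

From K2 = [H⁺][CO3^2-]/[HCO3-]:  pH = pK2 − log₁₀([HCO3-]/[CO3^2-])
log₁₀(13.5) = +1.130
pH = 9.22 − (+1.130) = 8.09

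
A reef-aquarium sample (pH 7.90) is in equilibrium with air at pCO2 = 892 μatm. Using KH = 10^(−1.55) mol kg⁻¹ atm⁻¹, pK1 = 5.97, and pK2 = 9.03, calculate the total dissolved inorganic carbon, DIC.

[CO2*] = KH · pCO2 = 10^(−1.55) × 892×10^-6 = 2.514×10^-5 mol/kg
α₀ = 1/(1 + K1/[H⁺] + K1K2/[H⁺]²) = 1/(1 + 10^+1.93 + 10^+0.80) = 0.01082
DIC = [CO2*]/α₀ = 2.514×10^-5 / 0.01082 = 2.32 mmol/kg

DIC = 2.32 mmol/kg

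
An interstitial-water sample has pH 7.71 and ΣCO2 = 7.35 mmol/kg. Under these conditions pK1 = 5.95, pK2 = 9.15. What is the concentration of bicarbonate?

α₁ = 1 / (1 + [H⁺]/K1 + K2/[H⁺]) = 1 / (1 + 10^-1.76 + 10^-1.44)
   = 1 / (1 + 0.017378 + 0.036308) = 1/1.0537 = 0.9490
[HCO3⁻] = α₁ × DIC = 0.9490 × 7.35 = 6.98 mmol/kg

[HCO3⁻] = 6.98 mmol/kg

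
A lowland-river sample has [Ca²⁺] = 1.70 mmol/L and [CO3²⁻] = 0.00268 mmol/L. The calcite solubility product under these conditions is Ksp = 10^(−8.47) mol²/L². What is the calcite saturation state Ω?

Ksp = 10^(−8.47) = 3.388×10^-9
Ω = [Ca²⁺][CO3²⁻]/Ksp = (1.70×10^-3)(0.00268×10^-3) / 3.388×10^-9 = 1.34

Ω = 1.34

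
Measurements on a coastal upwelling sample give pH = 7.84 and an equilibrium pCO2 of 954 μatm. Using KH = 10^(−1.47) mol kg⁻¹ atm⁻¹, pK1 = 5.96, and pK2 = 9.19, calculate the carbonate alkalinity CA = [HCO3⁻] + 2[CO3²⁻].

CA = 2.67 mmol/kg

[CO2*] = KH · pCO2 = 10^(−1.47) × 954×10^-6 = 3.233×10^-5 mol/kg
α₀ = 1/(1 + K1/[H⁺] + K1K2/[H⁺]²) = 1/(1 + 10^+1.88 + 10^+0.53) = 0.01246
DIC = [CO2*]/α₀ = 3.233×10^-5 / 0.01246 = 2.594 mmol/kg
CA = (α₁ + 2α₂)·DIC = (0.9453 + 2×0.04223) × 2.594 = 2.67 mmol/kg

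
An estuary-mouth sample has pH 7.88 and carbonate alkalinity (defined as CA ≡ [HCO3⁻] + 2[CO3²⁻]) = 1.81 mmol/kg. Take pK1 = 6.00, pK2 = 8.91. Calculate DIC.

DIC = 1.69 mmol/kg

CA = [HCO3⁻] + 2[CO3²⁻] = (α₁ + 2α₂)·DIC
At pH 7.88: [H⁺]/K1 = 10^-1.88 = 0.013183, K2/[H⁺] = 10^-1.03 = 0.093325
α₁ = 1/(1 + 0.013183 + 0.093325) = 1/1.1065 = 0.9037; α₂ = α₁·K2/[H⁺] = 0.08434
α₁ + 2α₂ = 1.0724
DIC = CA / (α₁ + 2α₂) = 1.81 / 1.0724 = 1.69 mmol/kg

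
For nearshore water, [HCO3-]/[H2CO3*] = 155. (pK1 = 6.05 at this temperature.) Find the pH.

pH = 8.24

From K1 = [H⁺][HCO3-]/[H2CO3*]:  pH = pK1 + log₁₀([HCO3-]/[H2CO3*])
log₁₀(155) = +2.190
pH = 6.05 + (+2.190) = 8.24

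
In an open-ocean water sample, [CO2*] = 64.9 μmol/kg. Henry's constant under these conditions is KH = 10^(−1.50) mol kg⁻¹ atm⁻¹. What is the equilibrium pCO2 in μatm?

KH = 10^(−1.50) = 3.162×10^-2 mol kg⁻¹ atm⁻¹
pCO2 = [CO2*]/KH = 64.9×10^-6 / 3.162×10^-2 = 2.05×10^-3 atm = 2050 μatm

pCO2 = 2050 μatm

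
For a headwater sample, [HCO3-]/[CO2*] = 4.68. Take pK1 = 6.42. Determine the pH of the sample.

pH = 7.09

From K1 = [H⁺][HCO3-]/[CO2*]:  pH = pK1 + log₁₀([HCO3-]/[CO2*])
log₁₀(4.68) = +0.670
pH = 6.42 + (+0.670) = 7.09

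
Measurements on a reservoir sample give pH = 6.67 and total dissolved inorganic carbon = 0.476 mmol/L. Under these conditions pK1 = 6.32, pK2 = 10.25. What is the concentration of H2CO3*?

[CO2*] = 0.147 mmol/L

α₀ = 1 / (1 + K1/[H⁺] + K1K2/[H⁺]²) = 1 / (1 + 10^+0.35 + 10^-3.23)
   = 1 / (1 + 2.2387 + 0.00058884) = 1/3.2393 = 0.3087
[CO2*] = α₀ × DIC = 0.3087 × 0.476 = 0.147 mmol/L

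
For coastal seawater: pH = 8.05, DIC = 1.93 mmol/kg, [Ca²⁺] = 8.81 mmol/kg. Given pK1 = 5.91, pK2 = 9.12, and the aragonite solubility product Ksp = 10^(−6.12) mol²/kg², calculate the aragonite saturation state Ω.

α₂ = 1 / (1 + [H⁺]/K2 + [H⁺]²/(K1K2)) = 1 / (1 + 10^+1.07 + 10^-1.07)
   = 1 / (1 + 11.749 + 0.085114) = 1/12.834 = 0.07792
[CO3²⁻] = α₂ × DIC = 0.07792 × 1.93 = 0.1504 mmol/kg
Ksp = 10^(−6.12) = 7.586×10^-7
Ω = [Ca²⁺][CO3²⁻]/Ksp = (8.81×10^-3)(1.504×10^-4) / 7.586×10^-7 = 1.75

Ω = 1.75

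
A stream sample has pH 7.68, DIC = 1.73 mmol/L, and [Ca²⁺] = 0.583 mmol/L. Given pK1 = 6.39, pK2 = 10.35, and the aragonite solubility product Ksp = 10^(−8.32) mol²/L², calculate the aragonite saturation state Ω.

Ω = 0.428

α₂ = 1 / (1 + [H⁺]/K2 + [H⁺]²/(K1K2)) = 1 / (1 + 10^+2.67 + 10^+1.38)
   = 1 / (1 + 467.74 + 23.988) = 1/492.72 = 0.002030
[CO3²⁻] = α₂ × DIC = 0.002030 × 1.73 = 0.003511 mmol/L = 3.511 μmol/L
Ksp = 10^(−8.32) = 4.786×10^-9
Ω = [Ca²⁺][CO3²⁻]/Ksp = (0.583×10^-3)(3.511×10^-6) / 4.786×10^-9 = 0.428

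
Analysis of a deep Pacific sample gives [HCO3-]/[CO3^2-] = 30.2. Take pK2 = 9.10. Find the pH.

From K2 = [H⁺][CO3^2-]/[HCO3-]:  pH = pK2 − log₁₀([HCO3-]/[CO3^2-])
log₁₀(30.2) = +1.480
pH = 9.10 − (+1.480) = 7.62

pH = 7.62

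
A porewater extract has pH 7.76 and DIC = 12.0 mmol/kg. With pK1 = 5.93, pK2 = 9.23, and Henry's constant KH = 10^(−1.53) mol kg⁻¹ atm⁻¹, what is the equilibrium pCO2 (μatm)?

α₀ = 1 / (1 + K1/[H⁺] + K1K2/[H⁺]²) = 1 / (1 + 10^+1.83 + 10^+0.36)
   = 1 / (1 + 67.608 + 2.2909) = 1/70.899 = 0.01410
[CO2*] = α₀ × DIC = 0.01410 × 12.0 = 0.1693 mmol/kg
pCO2 = [CO2*]/KH = 1.693×10^-4 / 2.951×10^-2 = 5740 μatm

pCO2 = 5740 μatm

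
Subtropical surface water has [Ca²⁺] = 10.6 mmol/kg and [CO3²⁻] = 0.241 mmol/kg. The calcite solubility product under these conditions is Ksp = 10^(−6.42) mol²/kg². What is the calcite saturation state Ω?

Ω = 6.72

Ksp = 10^(−6.42) = 3.802×10^-7
Ω = [Ca²⁺][CO3²⁻]/Ksp = (10.6×10^-3)(0.241×10^-3) / 3.802×10^-7 = 6.72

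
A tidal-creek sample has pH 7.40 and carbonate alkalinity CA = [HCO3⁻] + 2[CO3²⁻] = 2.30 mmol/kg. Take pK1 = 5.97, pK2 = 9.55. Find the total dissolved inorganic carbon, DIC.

DIC = 2.37 mmol/kg

CA = [HCO3⁻] + 2[CO3²⁻] = (α₁ + 2α₂)·DIC
At pH 7.40: [H⁺]/K1 = 10^-1.43 = 0.037154, K2/[H⁺] = 10^-2.15 = 0.0070795
α₁ = 1/(1 + 0.037154 + 0.0070795) = 1/1.0442 = 0.9576; α₂ = α₁·K2/[H⁺] = 0.006780
α₁ + 2α₂ = 0.9712
DIC = CA / (α₁ + 2α₂) = 2.30 / 0.9712 = 2.37 mmol/kg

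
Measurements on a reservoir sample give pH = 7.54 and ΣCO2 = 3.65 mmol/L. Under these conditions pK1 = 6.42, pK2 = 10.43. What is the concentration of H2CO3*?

[CO2*] = 0.257 mmol/L

α₀ = 1 / (1 + K1/[H⁺] + K1K2/[H⁺]²) = 1 / (1 + 10^+1.12 + 10^-1.77)
   = 1 / (1 + 13.183 + 0.016982) = 1/14.200 = 0.07042
[CO2*] = α₀ × DIC = 0.07042 × 3.65 = 0.257 mmol/L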